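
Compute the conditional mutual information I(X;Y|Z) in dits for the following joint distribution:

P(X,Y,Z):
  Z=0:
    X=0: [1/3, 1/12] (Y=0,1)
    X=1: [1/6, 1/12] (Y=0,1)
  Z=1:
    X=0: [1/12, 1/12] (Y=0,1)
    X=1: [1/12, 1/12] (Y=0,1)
0.0032 dits

Conditional mutual information: I(X;Y|Z) = H(X|Z) + H(Y|Z) - H(X,Y|Z)

H(Z) = 0.2764
H(X,Z) = 0.5683 → H(X|Z) = 0.2919
H(Y,Z) = 0.5396 → H(Y|Z) = 0.2632
H(X,Y,Z) = 0.8283 → H(X,Y|Z) = 0.5519

I(X;Y|Z) = 0.2919 + 0.2632 - 0.5519 = 0.0032 dits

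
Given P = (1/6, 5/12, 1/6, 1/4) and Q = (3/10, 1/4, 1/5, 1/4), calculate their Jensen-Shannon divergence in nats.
0.0209 nats

Jensen-Shannon divergence is:
JSD(P||Q) = 0.5 × D_KL(P||M) + 0.5 × D_KL(Q||M)
where M = 0.5 × (P + Q) is the mixture distribution.

M = 0.5 × (1/6, 5/12, 1/6, 1/4) + 0.5 × (3/10, 1/4, 1/5, 1/4) = (7/30, 1/3, 0.183333, 1/4)

D_KL(P||M) = 0.0210 nats
D_KL(Q||M) = 0.0209 nats

JSD(P||Q) = 0.5 × 0.0210 + 0.5 × 0.0209 = 0.0209 nats

Unlike KL divergence, JSD is symmetric and bounded: 0 ≤ JSD ≤ log(2).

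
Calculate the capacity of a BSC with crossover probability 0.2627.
0.1692 bits

For a binary symmetric channel (BSC) with error probability p:
Capacity C = 1 - H(p) bits per symbol

where H(p) = -p log₂(p) - (1-p) log₂(1-p) is the binary entropy function.

H(0.2627) = 0.8308 bits
C = 1 - 0.8308 = 0.1692 bits per symbol

This means we can reliably transmit up to 0.1692 bits of information per channel use.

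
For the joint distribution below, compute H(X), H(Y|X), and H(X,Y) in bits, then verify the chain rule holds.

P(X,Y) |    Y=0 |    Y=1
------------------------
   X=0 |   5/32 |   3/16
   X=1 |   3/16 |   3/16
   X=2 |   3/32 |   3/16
H(X,Y) = 2.5499, H(X) = 1.5749, H(Y|X) = 0.9750 (all in bits)

Chain rule: H(X,Y) = H(X) + H(Y|X)

Left side — joint entropy directly:
H(X,Y) = -Σ p(x,y) log p(x,y) = 2.5499 bits

Right side — compute H(Y|X) from the conditional distributions:
P(X) = (11/32, 3/8, 9/32), so H(X) = 1.5749 bits
H(Y|X) = Σ_x P(X=x) · H(Y|X=x):
  P(Y|X=0) = (5/11, 6/11), H(Y|X=0) = 0.9940, weight P(X=0) = 11/32
  P(Y|X=1) = (1/2, 1/2), H(Y|X=1) = 1.0000, weight P(X=1) = 3/8
  P(Y|X=2) = (1/3, 2/3), H(Y|X=2) = 0.9183, weight P(X=2) = 9/32
H(Y|X) = 0.9750 bits

H(X) + H(Y|X) = 1.5749 + 0.9750 = 2.5499 bits

Both sides equal 2.5499 bits. ✓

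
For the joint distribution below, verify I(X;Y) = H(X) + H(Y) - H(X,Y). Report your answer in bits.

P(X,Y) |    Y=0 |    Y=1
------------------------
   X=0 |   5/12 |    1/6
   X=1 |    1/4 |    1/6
I(X;Y) = 0.0102 bits

Mutual information has multiple equivalent forms:
- I(X;Y) = H(X) - H(X|Y)
- I(X;Y) = H(Y) - H(Y|X)
- I(X;Y) = H(X) + H(Y) - H(X,Y)

Computing all quantities:
H(X) = 0.9799, H(Y) = 0.9183, H(X,Y) = 1.8879
H(X|Y) = 0.9696, H(Y|X) = 0.9080

Verification:
H(X) - H(X|Y) = 0.9799 - 0.9696 = 0.0102
H(Y) - H(Y|X) = 0.9183 - 0.9080 = 0.0102
H(X) + H(Y) - H(X,Y) = 0.9799 + 0.9183 - 1.8879 = 0.0102

All forms give I(X;Y) = 0.0102 bits. ✓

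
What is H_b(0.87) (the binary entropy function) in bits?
0.5574 bits

The binary entropy function is:
H(p) = -p log(p) - (1-p) log(1-p)

H(0.87) = -0.87 × log_2(0.87) - 0.13 × log_2(0.13)
H(0.87) = 0.5574 bits

Note: Binary entropy is maximized at p=0.5 (H=1 bit) and minimized at p=0 or p=1 (H=0).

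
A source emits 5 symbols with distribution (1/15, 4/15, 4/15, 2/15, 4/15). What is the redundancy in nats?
0.1028 nats

Redundancy measures how far a source is from maximum entropy:
R = H_max - H(X)

Maximum entropy for 5 symbols: H_max = log_e(5) = 1.6094 nats
Actual entropy: H(X) = 1.5066 nats
Redundancy: R = 1.6094 - 1.5066 = 0.1028 nats

This redundancy represents potential for compression: the source could be compressed by 0.1028 nats per symbol.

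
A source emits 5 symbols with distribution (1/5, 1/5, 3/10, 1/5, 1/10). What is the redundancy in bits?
0.0755 bits

Redundancy measures how far a source is from maximum entropy:
R = H_max - H(X)

Maximum entropy for 5 symbols: H_max = log_2(5) = 2.3219 bits
Actual entropy: H(X) = 2.2464 bits
Redundancy: R = 2.3219 - 2.2464 = 0.0755 bits

This redundancy represents potential for compression: the source could be compressed by 0.0755 bits per symbol.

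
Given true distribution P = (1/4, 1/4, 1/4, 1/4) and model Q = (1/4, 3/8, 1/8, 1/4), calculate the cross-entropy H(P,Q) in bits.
2.1038 bits

Cross-entropy: H(P,Q) = -Σ p(x) log q(x)

Alternatively: H(P,Q) = H(P) + D_KL(P||Q)
H(P) = 2.0000 bits
D_KL(P||Q) = 0.1038 bits

H(P,Q) = 2.0000 + 0.1038 = 2.1038 bits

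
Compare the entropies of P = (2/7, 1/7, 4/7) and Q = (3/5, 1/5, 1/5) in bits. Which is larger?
P

Computing entropies in bits:
H(P) = 1.3788
H(Q) = 1.3710

Distribution P has higher entropy.

Intuition: The distribution closer to uniform (more spread out) has higher entropy.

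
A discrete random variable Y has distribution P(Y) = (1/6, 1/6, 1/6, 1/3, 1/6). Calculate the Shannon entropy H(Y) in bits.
2.2516 bits

Shannon entropy is H(X) = -Σ p(x) log p(x).

For P = (1/6, 1/6, 1/6, 1/3, 1/6):
H = -1/6 × log_2(1/6) -1/6 × log_2(1/6) -1/6 × log_2(1/6) -1/3 × log_2(1/3) -1/6 × log_2(1/6)
H = 2.2516 bits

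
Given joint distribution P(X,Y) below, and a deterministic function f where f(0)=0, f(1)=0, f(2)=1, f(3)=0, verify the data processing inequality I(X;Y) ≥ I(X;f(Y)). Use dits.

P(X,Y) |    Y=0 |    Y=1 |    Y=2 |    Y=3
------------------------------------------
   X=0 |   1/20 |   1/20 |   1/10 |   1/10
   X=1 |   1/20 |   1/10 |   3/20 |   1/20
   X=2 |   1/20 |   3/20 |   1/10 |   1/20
I(X;Y) = 0.0184, I(X;f(Y)) = 0.0035, inequality holds: 0.0184 ≥ 0.0035

Data Processing Inequality: For any Markov chain X → Y → Z, we have I(X;Y) ≥ I(X;Z).

Here Z = f(Y) is a deterministic function of Y, forming X → Y → Z.

Original I(X;Y) = 0.0184 dits

After applying f:
P(X,Z) where Z=f(Y):
- P(X,Z=0) = P(X,Y=0) + P(X,Y=1) + P(X,Y=3)
- P(X,Z=1) = P(X,Y=2)

I(X;Z) = I(X;f(Y)) = 0.0035 dits

Verification: 0.0184 ≥ 0.0035 ✓

Information cannot be created by processing; the function f can only lose information about X.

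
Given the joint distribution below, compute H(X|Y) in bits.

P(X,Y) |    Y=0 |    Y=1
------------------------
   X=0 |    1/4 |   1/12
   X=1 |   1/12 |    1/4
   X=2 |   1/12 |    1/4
1.4164 bits

Using the chain rule: H(X|Y) = H(X,Y) - H(Y)

First, compute H(X,Y) = 2.3962 bits

Marginal P(Y) = (5/12, 7/12)
H(Y) = 0.9799 bits

H(X|Y) = H(X,Y) - H(Y) = 2.3962 - 0.9799 = 1.4164 bits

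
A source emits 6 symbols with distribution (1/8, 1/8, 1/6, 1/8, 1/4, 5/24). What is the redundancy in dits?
0.0174 dits

Redundancy measures how far a source is from maximum entropy:
R = H_max - H(X)

Maximum entropy for 6 symbols: H_max = log_10(6) = 0.7782 dits
Actual entropy: H(X) = 0.7608 dits
Redundancy: R = 0.7782 - 0.7608 = 0.0174 dits

This redundancy represents potential for compression: the source could be compressed by 0.0174 dits per symbol.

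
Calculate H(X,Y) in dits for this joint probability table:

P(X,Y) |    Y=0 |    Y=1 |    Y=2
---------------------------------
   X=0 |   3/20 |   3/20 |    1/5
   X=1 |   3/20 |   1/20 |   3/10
0.7325 dits

Joint entropy is H(X,Y) = -Σ_{x,y} p(x,y) log p(x,y).

Summing over all non-zero entries:
H(X,Y) = -[3/20·log_10(3/20) + 3/20·log_10(3/20) + 1/5·log_10(1/5) + 3/20·log_10(3/20) + 1/20·log_10(1/20) + 3/10·log_10(3/10)]
H(X,Y) = 0.7325 dits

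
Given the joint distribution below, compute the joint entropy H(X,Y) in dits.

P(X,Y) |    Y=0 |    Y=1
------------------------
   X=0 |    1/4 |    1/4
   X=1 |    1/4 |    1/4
0.6021 dits

Joint entropy is H(X,Y) = -Σ_{x,y} p(x,y) log p(x,y).

Summing over all non-zero entries:
H(X,Y) = -[1/4·log_10(1/4) + 1/4·log_10(1/4) + 1/4·log_10(1/4) + 1/4·log_10(1/4)]
H(X,Y) = 0.6021 dits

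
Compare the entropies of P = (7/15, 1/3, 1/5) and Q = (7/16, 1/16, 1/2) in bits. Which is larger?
P

Computing entropies in bits:
H(P) = 1.5058
H(Q) = 1.2718

Distribution P has higher entropy.

Intuition: The distribution closer to uniform (more spread out) has higher entropy.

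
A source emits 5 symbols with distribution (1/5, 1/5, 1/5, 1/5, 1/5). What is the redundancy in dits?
0.0000 dits

Redundancy measures how far a source is from maximum entropy:
R = H_max - H(X)

Maximum entropy for 5 symbols: H_max = log_10(5) = 0.6990 dits
Actual entropy: H(X) = 0.6990 dits
Redundancy: R = 0.6990 - 0.6990 = 0.0000 dits

This redundancy represents potential for compression: the source could be compressed by 0.0000 dits per symbol.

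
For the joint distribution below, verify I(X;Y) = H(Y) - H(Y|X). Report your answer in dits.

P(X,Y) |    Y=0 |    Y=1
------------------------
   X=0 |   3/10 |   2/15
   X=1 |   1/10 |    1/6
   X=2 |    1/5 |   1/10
I(X;Y) = 0.0166 dits

Mutual information has multiple equivalent forms:
- I(X;Y) = H(X) - H(X|Y)
- I(X;Y) = H(Y) - H(Y|X)
- I(X;Y) = H(X) + H(Y) - H(X,Y)

Computing all quantities:
H(X) = 0.4673, H(Y) = 0.2923, H(X,Y) = 0.7430
H(X|Y) = 0.4507, H(Y|X) = 0.2757

Verification:
H(X) - H(X|Y) = 0.4673 - 0.4507 = 0.0166
H(Y) - H(Y|X) = 0.2923 - 0.2757 = 0.0166
H(X) + H(Y) - H(X,Y) = 0.4673 + 0.2923 - 0.7430 = 0.0166

All forms give I(X;Y) = 0.0166 dits. ✓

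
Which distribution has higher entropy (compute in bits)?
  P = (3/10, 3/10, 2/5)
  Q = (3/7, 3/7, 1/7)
P

Computing entropies in bits:
H(P) = 1.5710
H(Q) = 1.4488

Distribution P has higher entropy.

Intuition: The distribution closer to uniform (more spread out) has higher entropy.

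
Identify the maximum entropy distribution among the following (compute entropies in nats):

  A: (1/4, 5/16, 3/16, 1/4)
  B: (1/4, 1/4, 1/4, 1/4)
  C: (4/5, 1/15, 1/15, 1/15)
B

For a discrete distribution over n outcomes, entropy is maximized by the uniform distribution.

Computing entropies:
H(A) = 1.3705 nats
H(B) = 1.3863 nats
H(C) = 0.7201 nats

The uniform distribution (where all probabilities equal 1/4) achieves the maximum entropy of log_e(4) = 1.3863 nats.

Distribution B has the highest entropy.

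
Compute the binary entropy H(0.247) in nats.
0.5590 nats

The binary entropy function is:
H(p) = -p log(p) - (1-p) log(1-p)

H(0.247) = -0.247 × log_e(0.247) - 0.753 × log_e(0.753)
H(0.247) = 0.5590 nats

Note: Binary entropy is maximized at p=0.5 (H=1 bit) and minimized at p=0 or p=1 (H=0).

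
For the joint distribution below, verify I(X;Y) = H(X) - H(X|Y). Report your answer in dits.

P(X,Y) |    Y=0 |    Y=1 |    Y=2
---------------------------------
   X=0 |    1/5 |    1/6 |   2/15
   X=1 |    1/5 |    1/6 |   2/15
I(X;Y) = 0.0000 dits

Mutual information has multiple equivalent forms:
- I(X;Y) = H(X) - H(X|Y)
- I(X;Y) = H(Y) - H(Y|X)
- I(X;Y) = H(X) + H(Y) - H(X,Y)

Computing all quantities:
H(X) = 0.3010, H(Y) = 0.4713, H(X,Y) = 0.7723
H(X|Y) = 0.3010, H(Y|X) = 0.4713

Verification:
H(X) - H(X|Y) = 0.3010 - 0.3010 = 0.0000
H(Y) - H(Y|X) = 0.4713 - 0.4713 = 0.0000
H(X) + H(Y) - H(X,Y) = 0.3010 + 0.4713 - 0.7723 = 0.0000

All forms give I(X;Y) = 0.0000 dits. ✓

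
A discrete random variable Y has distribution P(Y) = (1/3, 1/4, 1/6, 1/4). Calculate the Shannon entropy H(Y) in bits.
1.9591 bits

Shannon entropy is H(X) = -Σ p(x) log p(x).

For P = (1/3, 1/4, 1/6, 1/4):
H = -1/3 × log_2(1/3) -1/4 × log_2(1/4) -1/6 × log_2(1/6) -1/4 × log_2(1/4)
H = 1.9591 bits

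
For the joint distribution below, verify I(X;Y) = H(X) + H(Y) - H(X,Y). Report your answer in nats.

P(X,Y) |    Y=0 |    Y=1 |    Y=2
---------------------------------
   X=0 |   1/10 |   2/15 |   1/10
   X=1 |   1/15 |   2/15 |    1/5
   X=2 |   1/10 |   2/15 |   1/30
I(X;Y) = 0.0578 nats

Mutual information has multiple equivalent forms:
- I(X;Y) = H(X) - H(X|Y)
- I(X;Y) = H(Y) - H(Y|X)
- I(X;Y) = H(X) + H(Y) - H(X,Y)

Computing all quantities:
H(X) = 1.0852, H(Y) = 1.0852, H(X,Y) = 2.1125
H(X|Y) = 1.0273, H(Y|X) = 1.0273

Verification:
H(X) - H(X|Y) = 1.0852 - 1.0273 = 0.0578
H(Y) - H(Y|X) = 1.0852 - 1.0273 = 0.0578
H(X) + H(Y) - H(X,Y) = 1.0852 + 1.0852 - 2.1125 = 0.0578

All forms give I(X;Y) = 0.0578 nats. ✓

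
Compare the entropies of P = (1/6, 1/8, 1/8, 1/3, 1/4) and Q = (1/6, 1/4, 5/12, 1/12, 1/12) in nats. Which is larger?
P

Computing entropies in nats:
H(P) = 1.5313
H(Q) = 1.4241

Distribution P has higher entropy.

Intuition: The distribution closer to uniform (more spread out) has higher entropy.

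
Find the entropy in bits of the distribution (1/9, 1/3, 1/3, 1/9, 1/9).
2.1133 bits

Shannon entropy is H(X) = -Σ p(x) log p(x).

For P = (1/9, 1/3, 1/3, 1/9, 1/9):
H = -1/9 × log_2(1/9) -1/3 × log_2(1/3) -1/3 × log_2(1/3) -1/9 × log_2(1/9) -1/9 × log_2(1/9)
H = 2.1133 bits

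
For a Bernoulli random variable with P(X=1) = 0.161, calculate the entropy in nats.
0.4413 nats

The binary entropy function is:
H(p) = -p log(p) - (1-p) log(1-p)

H(0.161) = -0.161 × log_e(0.161) - 0.839 × log_e(0.839)
H(0.161) = 0.4413 nats

Note: Binary entropy is maximized at p=0.5 (H=1 bit) and minimized at p=0 or p=1 (H=0).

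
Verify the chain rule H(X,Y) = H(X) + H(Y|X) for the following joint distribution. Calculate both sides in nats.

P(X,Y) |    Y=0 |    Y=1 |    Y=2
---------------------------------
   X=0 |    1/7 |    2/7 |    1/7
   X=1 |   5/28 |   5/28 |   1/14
H(X,Y) = 1.7177, H(X) = 0.6829, H(Y|X) = 1.0348 (all in nats)

Chain rule: H(X,Y) = H(X) + H(Y|X)

Left side — joint entropy directly:
H(X,Y) = -Σ p(x,y) log p(x,y) = 1.7177 nats

Right side — compute H(Y|X) from the conditional distributions:
P(X) = (4/7, 3/7), so H(X) = 0.6829 nats
H(Y|X) = Σ_x P(X=x) · H(Y|X=x):
  P(Y|X=0) = (1/4, 1/2, 1/4), H(Y|X=0) = 1.0397, weight P(X=0) = 4/7
  P(Y|X=1) = (5/12, 5/12, 1/6), H(Y|X=1) = 1.0282, weight P(X=1) = 3/7
H(Y|X) = 1.0348 nats

H(X) + H(Y|X) = 0.6829 + 1.0348 = 1.7177 nats

Both sides equal 1.7177 nats. ✓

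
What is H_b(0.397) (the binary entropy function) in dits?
0.2917 dits

The binary entropy function is:
H(p) = -p log(p) - (1-p) log(1-p)

H(0.397) = -0.397 × log_10(0.397) - 0.603 × log_10(0.603)
H(0.397) = 0.2917 dits

Note: Binary entropy is maximized at p=0.5 (H=1 bit) and minimized at p=0 or p=1 (H=0).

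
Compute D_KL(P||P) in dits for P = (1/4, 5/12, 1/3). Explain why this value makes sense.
0.0000 dits

KL divergence satisfies the Gibbs inequality: D_KL(P||Q) ≥ 0 for all distributions P, Q.

D_KL(P||Q) = Σ p(x) log(p(x)/q(x))
Each term is p(x) × log_10(p(x)/p(x)) = p(x) × log_10(1) = 0, so the sum is 0.
D_KL(P||Q) = 0.0000 dits

When P = Q, the KL divergence is exactly 0, as there is no 'divergence' between identical distributions.

This non-negativity is a fundamental property: relative entropy cannot be negative because it measures how different Q is from P.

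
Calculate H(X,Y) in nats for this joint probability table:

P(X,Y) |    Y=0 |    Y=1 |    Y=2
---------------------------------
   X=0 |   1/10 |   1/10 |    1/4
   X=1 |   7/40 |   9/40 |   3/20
1.7323 nats

Joint entropy is H(X,Y) = -Σ_{x,y} p(x,y) log p(x,y).

Summing over all non-zero entries:
H(X,Y) = -[1/10·log_e(1/10) + 1/10·log_e(1/10) + 1/4·log_e(1/4) + 7/40·log_e(7/40) + 9/40·log_e(9/40) + 3/20·log_e(3/20)]
H(X,Y) = 1.7323 nats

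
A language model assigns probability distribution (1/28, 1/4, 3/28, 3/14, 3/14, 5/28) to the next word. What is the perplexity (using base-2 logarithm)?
5.3266

Perplexity is 2^H (or exp(H) for natural log).

First, H = -Σ p log p = 2.4132 bits
Perplexity = 2^2.4132 = 5.3266

Interpretation: The model's uncertainty is equivalent to choosing uniformly among 5.3 options.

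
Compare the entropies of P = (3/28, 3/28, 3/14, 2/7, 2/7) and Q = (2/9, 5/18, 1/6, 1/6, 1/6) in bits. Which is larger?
Q

Computing entropies in bits:
H(P) = 2.1995
H(Q) = 2.2880

Distribution Q has higher entropy.

Intuition: The distribution closer to uniform (more spread out) has higher entropy.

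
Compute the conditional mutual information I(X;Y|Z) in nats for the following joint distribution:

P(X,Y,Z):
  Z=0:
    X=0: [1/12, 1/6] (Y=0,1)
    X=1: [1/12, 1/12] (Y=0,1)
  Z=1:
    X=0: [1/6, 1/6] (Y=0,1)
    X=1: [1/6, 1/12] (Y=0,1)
0.0140 nats

Conditional mutual information: I(X;Y|Z) = H(X|Z) + H(Y|Z) - H(X,Y|Z)

H(Z) = 0.6792
H(X,Z) = 1.3580 → H(X|Z) = 0.6788
H(Y,Z) = 1.3580 → H(Y|Z) = 0.6788
H(X,Y,Z) = 2.0228 → H(X,Y|Z) = 1.3436

I(X;Y|Z) = 0.6788 + 0.6788 - 1.3436 = 0.0140 nats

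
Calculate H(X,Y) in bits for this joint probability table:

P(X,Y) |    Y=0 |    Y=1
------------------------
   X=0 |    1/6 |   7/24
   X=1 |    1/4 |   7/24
1.9678 bits

Joint entropy is H(X,Y) = -Σ_{x,y} p(x,y) log p(x,y).

Summing over all non-zero entries:
H(X,Y) = -[1/6·log_2(1/6) + 7/24·log_2(7/24) + 1/4·log_2(1/4) + 7/24·log_2(7/24)]
H(X,Y) = 1.9678 bits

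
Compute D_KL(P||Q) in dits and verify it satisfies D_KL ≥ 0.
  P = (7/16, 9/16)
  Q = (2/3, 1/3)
0.0478 dits

KL divergence satisfies the Gibbs inequality: D_KL(P||Q) ≥ 0 for all distributions P, Q.

D_KL(P||Q) = Σ p(x) log(p(x)/q(x))
Term by term:
  x=0: 7/16 × log_10[(7/16)/(2/3)] = -0.0800
  x=1: 9/16 × log_10[(9/16)/(1/3)] = 0.1278
D_KL(P||Q) = 0.0478 dits

D_KL(P||Q) = 0.0478 ≥ 0 ✓

This non-negativity is a fundamental property: relative entropy cannot be negative because it measures how different Q is from P.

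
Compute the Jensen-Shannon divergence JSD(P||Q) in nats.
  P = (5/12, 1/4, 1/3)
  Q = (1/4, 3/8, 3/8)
0.0174 nats

Jensen-Shannon divergence is:
JSD(P||Q) = 0.5 × D_KL(P||M) + 0.5 × D_KL(Q||M)
where M = 0.5 × (P + Q) is the mixture distribution.

M = 0.5 × (5/12, 1/4, 1/3) + 0.5 × (1/4, 3/8, 3/8) = (1/3, 5/16, 0.354167)

D_KL(P||M) = 0.0170 nats
D_KL(Q||M) = 0.0179 nats

JSD(P||Q) = 0.5 × 0.0170 + 0.5 × 0.0179 = 0.0174 nats

Unlike KL divergence, JSD is symmetric and bounded: 0 ≤ JSD ≤ log(2).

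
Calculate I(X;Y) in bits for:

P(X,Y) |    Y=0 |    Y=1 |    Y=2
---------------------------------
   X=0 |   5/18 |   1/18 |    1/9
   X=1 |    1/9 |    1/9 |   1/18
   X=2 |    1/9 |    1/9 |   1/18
0.0728 bits

Mutual information: I(X;Y) = H(X) + H(Y) - H(X,Y)

Marginals:
P(X) = (4/9, 5/18, 5/18), H(X) = 1.5466 bits
P(Y) = (1/2, 5/18, 2/9), H(Y) = 1.4955 bits

Joint entropy: H(X,Y) = 2.9694 bits

I(X;Y) = 1.5466 + 1.4955 - 2.9694 = 0.0728 bits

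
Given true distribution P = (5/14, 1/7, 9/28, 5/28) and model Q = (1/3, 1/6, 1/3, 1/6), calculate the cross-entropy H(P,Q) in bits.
1.9064 bits

Cross-entropy: H(P,Q) = -Σ p(x) log q(x)

Alternatively: H(P,Q) = H(P) + D_KL(P||Q)
H(P) = 1.9017 bits
D_KL(P||Q) = 0.0047 bits

H(P,Q) = 1.9017 + 0.0047 = 1.9064 bits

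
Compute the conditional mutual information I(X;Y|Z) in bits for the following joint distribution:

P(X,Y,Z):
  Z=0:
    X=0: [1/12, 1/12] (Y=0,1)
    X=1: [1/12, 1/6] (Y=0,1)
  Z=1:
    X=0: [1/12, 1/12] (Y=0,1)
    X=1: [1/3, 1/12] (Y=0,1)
0.0443 bits

Conditional mutual information: I(X;Y|Z) = H(X|Z) + H(Y|Z) - H(X,Y|Z)

H(Z) = 0.9799
H(X,Z) = 1.8879 → H(X|Z) = 0.9080
H(Y,Z) = 1.8879 → H(Y|Z) = 0.9080
H(X,Y,Z) = 2.7516 → H(X,Y|Z) = 1.7718

I(X;Y|Z) = 0.9080 + 0.9080 - 1.7718 = 0.0443 bits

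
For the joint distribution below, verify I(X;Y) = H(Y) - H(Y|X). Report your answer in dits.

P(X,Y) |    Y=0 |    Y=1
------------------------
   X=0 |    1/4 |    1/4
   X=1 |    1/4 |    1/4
I(X;Y) = 0.0000 dits

Mutual information has multiple equivalent forms:
- I(X;Y) = H(X) - H(X|Y)
- I(X;Y) = H(Y) - H(Y|X)
- I(X;Y) = H(X) + H(Y) - H(X,Y)

Computing all quantities:
H(X) = 0.3010, H(Y) = 0.3010, H(X,Y) = 0.6021
H(X|Y) = 0.3010, H(Y|X) = 0.3010

Verification:
H(X) - H(X|Y) = 0.3010 - 0.3010 = 0.0000
H(Y) - H(Y|X) = 0.3010 - 0.3010 = 0.0000
H(X) + H(Y) - H(X,Y) = 0.3010 + 0.3010 - 0.6021 = 0.0000

All forms give I(X;Y) = 0.0000 dits. ✓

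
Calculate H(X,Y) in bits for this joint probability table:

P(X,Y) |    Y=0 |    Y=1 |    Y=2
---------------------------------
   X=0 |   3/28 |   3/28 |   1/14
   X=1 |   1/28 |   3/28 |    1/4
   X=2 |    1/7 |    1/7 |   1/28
2.9532 bits

Joint entropy is H(X,Y) = -Σ_{x,y} p(x,y) log p(x,y).

Summing over all non-zero entries:
H(X,Y) = -[3/28·log_2(3/28) + 3/28·log_2(3/28) + 1/14·log_2(1/14) + 1/28·log_2(1/28) + 3/28·log_2(3/28) + 1/4·log_2(1/4) + 1/7·log_2(1/7) + 1/7·log_2(1/7) + 1/28·log_2(1/28)]
H(X,Y) = 2.9532 bits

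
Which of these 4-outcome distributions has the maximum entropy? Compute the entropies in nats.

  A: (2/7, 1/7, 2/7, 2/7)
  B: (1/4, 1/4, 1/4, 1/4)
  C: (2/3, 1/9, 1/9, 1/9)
B

For a discrete distribution over n outcomes, entropy is maximized by the uniform distribution.

Computing entropies:
H(A) = 1.3518 nats
H(B) = 1.3863 nats
H(C) = 1.0027 nats

The uniform distribution (where all probabilities equal 1/4) achieves the maximum entropy of log_e(4) = 1.3863 nats.

Distribution B has the highest entropy.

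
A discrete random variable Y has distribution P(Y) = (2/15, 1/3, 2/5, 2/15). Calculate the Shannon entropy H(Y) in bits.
1.8323 bits

Shannon entropy is H(X) = -Σ p(x) log p(x).

For P = (2/15, 1/3, 2/5, 2/15):
H = -2/15 × log_2(2/15) -1/3 × log_2(1/3) -2/5 × log_2(2/5) -2/15 × log_2(2/15)
H = 1.8323 bits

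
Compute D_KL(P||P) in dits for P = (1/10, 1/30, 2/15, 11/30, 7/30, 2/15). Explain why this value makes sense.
0.0000 dits

KL divergence satisfies the Gibbs inequality: D_KL(P||Q) ≥ 0 for all distributions P, Q.

D_KL(P||Q) = Σ p(x) log(p(x)/q(x))
Each term is p(x) × log_10(p(x)/p(x)) = p(x) × log_10(1) = 0, so the sum is 0.
D_KL(P||Q) = 0.0000 dits

When P = Q, the KL divergence is exactly 0, as there is no 'divergence' between identical distributions.

This non-negativity is a fundamental property: relative entropy cannot be negative because it measures how different Q is from P.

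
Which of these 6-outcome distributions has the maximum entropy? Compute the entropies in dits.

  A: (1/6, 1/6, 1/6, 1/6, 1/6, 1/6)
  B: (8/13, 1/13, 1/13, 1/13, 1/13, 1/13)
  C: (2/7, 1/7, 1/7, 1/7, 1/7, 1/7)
A

For a discrete distribution over n outcomes, entropy is maximized by the uniform distribution.

Computing entropies:
H(A) = 0.7782 dits
H(B) = 0.5582 dits
H(C) = 0.7591 dits

The uniform distribution (where all probabilities equal 1/6) achieves the maximum entropy of log_10(6) = 0.7782 dits.

Distribution A has the highest entropy.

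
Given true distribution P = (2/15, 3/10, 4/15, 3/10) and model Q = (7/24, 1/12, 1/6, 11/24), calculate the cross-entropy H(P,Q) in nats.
1.6216 nats

Cross-entropy: H(P,Q) = -Σ p(x) log q(x)

Alternatively: H(P,Q) = H(P) + D_KL(P||Q)
H(P) = 1.3435 nats
D_KL(P||Q) = 0.2781 nats

H(P,Q) = 1.3435 + 0.2781 = 1.6216 nats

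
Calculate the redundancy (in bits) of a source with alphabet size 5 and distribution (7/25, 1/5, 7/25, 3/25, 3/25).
0.0950 bits

Redundancy measures how far a source is from maximum entropy:
R = H_max - H(X)

Maximum entropy for 5 symbols: H_max = log_2(5) = 2.3219 bits
Actual entropy: H(X) = 2.2270 bits
Redundancy: R = 2.3219 - 2.2270 = 0.0950 bits

This redundancy represents potential for compression: the source could be compressed by 0.0950 bits per symbol.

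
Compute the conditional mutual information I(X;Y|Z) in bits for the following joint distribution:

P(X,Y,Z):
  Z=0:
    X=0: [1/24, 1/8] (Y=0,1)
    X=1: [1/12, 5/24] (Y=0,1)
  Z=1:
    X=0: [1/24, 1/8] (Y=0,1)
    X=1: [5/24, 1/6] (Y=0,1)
0.0330 bits

Conditional mutual information: I(X;Y|Z) = H(X|Z) + H(Y|Z) - H(X,Y|Z)

H(Z) = 0.9950
H(X,Z) = 1.9108 → H(X|Z) = 0.9158
H(Y,Z) = 1.9218 → H(Y|Z) = 0.9268
H(X,Y,Z) = 2.8046 → H(X,Y|Z) = 1.8096

I(X;Y|Z) = 0.9158 + 0.9268 - 1.8096 = 0.0330 bits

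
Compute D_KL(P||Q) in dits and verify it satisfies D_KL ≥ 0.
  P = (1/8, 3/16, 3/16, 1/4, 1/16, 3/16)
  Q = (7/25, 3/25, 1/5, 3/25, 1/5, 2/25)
0.1048 dits

KL divergence satisfies the Gibbs inequality: D_KL(P||Q) ≥ 0 for all distributions P, Q.

D_KL(P||Q) = Σ p(x) log(p(x)/q(x))
Term by term:
  x=0: 1/8 × log_10[(1/8)/(7/25)] = -0.0438
  x=1: 3/16 × log_10[(3/16)/(3/25)] = 0.0363
  x=2: 3/16 × log_10[(3/16)/(1/5)] = -0.0053
  x=3: 1/4 × log_10[(1/4)/(3/25)] = 0.0797
  x=4: 1/16 × log_10[(1/16)/(1/5)] = -0.0316
  x=5: 3/16 × log_10[(3/16)/(2/25)] = 0.0694
D_KL(P||Q) = 0.1048 dits

D_KL(P||Q) = 0.1048 ≥ 0 ✓

This non-negativity is a fundamental property: relative entropy cannot be negative because it measures how different Q is from P.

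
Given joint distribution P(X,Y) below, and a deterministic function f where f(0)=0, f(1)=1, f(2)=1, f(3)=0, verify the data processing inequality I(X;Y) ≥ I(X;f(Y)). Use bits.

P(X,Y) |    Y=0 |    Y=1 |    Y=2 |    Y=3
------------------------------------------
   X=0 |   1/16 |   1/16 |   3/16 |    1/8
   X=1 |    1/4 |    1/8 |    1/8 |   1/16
I(X;Y) = 0.1153, I(X;f(Y)) = 0.0115, inequality holds: 0.1153 ≥ 0.0115

Data Processing Inequality: For any Markov chain X → Y → Z, we have I(X;Y) ≥ I(X;Z).

Here Z = f(Y) is a deterministic function of Y, forming X → Y → Z.

Original I(X;Y) = 0.1153 bits

After applying f:
P(X,Z) where Z=f(Y):
- P(X,Z=0) = P(X,Y=0) + P(X,Y=3)
- P(X,Z=1) = P(X,Y=1) + P(X,Y=2)

I(X;Z) = I(X;f(Y)) = 0.0115 bits

Verification: 0.1153 ≥ 0.0115 ✓

Information cannot be created by processing; the function f can only lose information about X.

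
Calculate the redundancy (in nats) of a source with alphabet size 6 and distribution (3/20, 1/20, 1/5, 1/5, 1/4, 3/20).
0.0825 nats

Redundancy measures how far a source is from maximum entropy:
R = H_max - H(X)

Maximum entropy for 6 symbols: H_max = log_e(6) = 1.7918 nats
Actual entropy: H(X) = 1.7093 nats
Redundancy: R = 1.7918 - 1.7093 = 0.0825 nats

This redundancy represents potential for compression: the source could be compressed by 0.0825 nats per symbol.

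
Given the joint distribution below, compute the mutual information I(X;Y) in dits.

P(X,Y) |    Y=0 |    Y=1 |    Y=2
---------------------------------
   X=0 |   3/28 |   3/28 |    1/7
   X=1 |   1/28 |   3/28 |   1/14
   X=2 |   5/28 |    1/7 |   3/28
0.0130 dits

Mutual information: I(X;Y) = H(X) + H(Y) - H(X,Y)

Marginals:
P(X) = (5/14, 3/14, 3/7), H(X) = 0.4608 dits
P(Y) = (9/28, 5/14, 9/28), H(Y) = 0.4766 dits

Joint entropy: H(X,Y) = 0.9243 dits

I(X;Y) = 0.4608 + 0.4766 - 0.9243 = 0.0130 dits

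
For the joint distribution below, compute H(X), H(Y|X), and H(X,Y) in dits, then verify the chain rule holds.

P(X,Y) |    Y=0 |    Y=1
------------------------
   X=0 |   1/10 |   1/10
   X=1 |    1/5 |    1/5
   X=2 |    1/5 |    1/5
H(X,Y) = 0.7592, H(X) = 0.4581, H(Y|X) = 0.3010 (all in dits)

Chain rule: H(X,Y) = H(X) + H(Y|X)

Left side — joint entropy directly:
H(X,Y) = -Σ p(x,y) log p(x,y) = 0.7592 dits

Right side — compute H(Y|X) from the conditional distributions:
P(X) = (1/5, 2/5, 2/5), so H(X) = 0.4581 dits
H(Y|X) = Σ_x P(X=x) · H(Y|X=x):
  P(Y|X=0) = (1/2, 1/2), H(Y|X=0) = 0.3010, weight P(X=0) = 1/5
  P(Y|X=1) = (1/2, 1/2), H(Y|X=1) = 0.3010, weight P(X=1) = 2/5
  P(Y|X=2) = (1/2, 1/2), H(Y|X=2) = 0.3010, weight P(X=2) = 2/5
H(Y|X) = 0.3010 dits

H(X) + H(Y|X) = 0.4581 + 0.3010 = 0.7592 dits

Both sides equal 0.7592 dits. ✓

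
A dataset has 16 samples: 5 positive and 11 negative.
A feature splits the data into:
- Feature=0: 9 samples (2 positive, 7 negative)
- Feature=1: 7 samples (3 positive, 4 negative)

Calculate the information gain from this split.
0.0351 bits

Information Gain = H(Y) - H(Y|Feature)

Before split:
P(positive) = 5/16 = 0.3125
H(Y) = 0.8960 bits

After split:
Feature=0: H = 0.7642 bits (weight = 9/16)
Feature=1: H = 0.9852 bits (weight = 7/16)
H(Y|Feature) = (9/16)×0.7642 + (7/16)×0.9852 = 0.8609 bits

Information Gain = 0.8960 - 0.8609 = 0.0351 bits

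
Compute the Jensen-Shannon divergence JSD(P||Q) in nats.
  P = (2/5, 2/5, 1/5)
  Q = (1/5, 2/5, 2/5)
0.0340 nats

Jensen-Shannon divergence is:
JSD(P||Q) = 0.5 × D_KL(P||M) + 0.5 × D_KL(Q||M)
where M = 0.5 × (P + Q) is the mixture distribution.

M = 0.5 × (2/5, 2/5, 1/5) + 0.5 × (1/5, 2/5, 2/5) = (3/10, 2/5, 3/10)

D_KL(P||M) = 0.0340 nats
D_KL(Q||M) = 0.0340 nats

JSD(P||Q) = 0.5 × 0.0340 + 0.5 × 0.0340 = 0.0340 nats

Unlike KL divergence, JSD is symmetric and bounded: 0 ≤ JSD ≤ log(2).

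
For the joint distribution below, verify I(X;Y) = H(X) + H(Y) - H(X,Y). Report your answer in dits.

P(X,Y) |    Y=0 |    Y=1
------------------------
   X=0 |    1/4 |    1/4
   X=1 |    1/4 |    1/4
I(X;Y) = 0.0000 dits

Mutual information has multiple equivalent forms:
- I(X;Y) = H(X) - H(X|Y)
- I(X;Y) = H(Y) - H(Y|X)
- I(X;Y) = H(X) + H(Y) - H(X,Y)

Computing all quantities:
H(X) = 0.3010, H(Y) = 0.3010, H(X,Y) = 0.6021
H(X|Y) = 0.3010, H(Y|X) = 0.3010

Verification:
H(X) - H(X|Y) = 0.3010 - 0.3010 = 0.0000
H(Y) - H(Y|X) = 0.3010 - 0.3010 = 0.0000
H(X) + H(Y) - H(X,Y) = 0.3010 + 0.3010 - 0.6021 = 0.0000

All forms give I(X;Y) = 0.0000 dits. ✓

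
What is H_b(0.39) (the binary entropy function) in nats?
0.6687 nats

The binary entropy function is:
H(p) = -p log(p) - (1-p) log(1-p)

H(0.39) = -0.39 × log_e(0.39) - 0.61 × log_e(0.61)
H(0.39) = 0.6687 nats

Note: Binary entropy is maximized at p=0.5 (H=1 bit) and minimized at p=0 or p=1 (H=0).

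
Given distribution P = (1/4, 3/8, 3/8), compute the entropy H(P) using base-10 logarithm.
0.4700 dits

Shannon entropy is H(X) = -Σ p(x) log p(x).

For P = (1/4, 3/8, 3/8):
H = -1/4 × log_10(1/4) -3/8 × log_10(3/8) -3/8 × log_10(3/8)
H = 0.4700 dits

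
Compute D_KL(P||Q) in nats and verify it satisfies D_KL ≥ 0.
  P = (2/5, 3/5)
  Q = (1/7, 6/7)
0.1978 nats

KL divergence satisfies the Gibbs inequality: D_KL(P||Q) ≥ 0 for all distributions P, Q.

D_KL(P||Q) = Σ p(x) log(p(x)/q(x))
Term by term:
  x=0: 2/5 × log_e[(2/5)/(1/7)] = 0.4118
  x=1: 3/5 × log_e[(3/5)/(6/7)] = -0.2140
D_KL(P||Q) = 0.1978 nats

D_KL(P||Q) = 0.1978 ≥ 0 ✓

This non-negativity is a fundamental property: relative entropy cannot be negative because it measures how different Q is from P.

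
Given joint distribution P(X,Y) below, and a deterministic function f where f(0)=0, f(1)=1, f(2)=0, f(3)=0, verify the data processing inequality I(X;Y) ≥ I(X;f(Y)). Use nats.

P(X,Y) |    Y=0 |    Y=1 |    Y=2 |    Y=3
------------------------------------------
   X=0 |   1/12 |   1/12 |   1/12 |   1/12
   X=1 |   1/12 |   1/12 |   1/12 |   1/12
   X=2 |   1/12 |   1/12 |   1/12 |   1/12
I(X;Y) = 0.0000, I(X;f(Y)) = 0.0000, inequality holds: 0.0000 ≥ 0.0000

Data Processing Inequality: For any Markov chain X → Y → Z, we have I(X;Y) ≥ I(X;Z).

Here Z = f(Y) is a deterministic function of Y, forming X → Y → Z.

Original I(X;Y) = 0.0000 nats

After applying f:
P(X,Z) where Z=f(Y):
- P(X,Z=0) = P(X,Y=0) + P(X,Y=2) + P(X,Y=3)
- P(X,Z=1) = P(X,Y=1)

I(X;Z) = I(X;f(Y)) = 0.0000 nats

Verification: 0.0000 ≥ 0.0000 ✓

Information cannot be created by processing; the function f can only lose information about X.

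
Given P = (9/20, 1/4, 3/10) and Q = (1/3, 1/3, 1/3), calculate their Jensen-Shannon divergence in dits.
0.0034 dits

Jensen-Shannon divergence is:
JSD(P||Q) = 0.5 × D_KL(P||M) + 0.5 × D_KL(Q||M)
where M = 0.5 × (P + Q) is the mixture distribution.

M = 0.5 × (9/20, 1/4, 3/10) + 0.5 × (1/3, 1/3, 1/3) = (0.391667, 7/24, 0.316667)

D_KL(P||M) = 0.0034 dits
D_KL(Q||M) = 0.0034 dits

JSD(P||Q) = 0.5 × 0.0034 + 0.5 × 0.0034 = 0.0034 dits

Unlike KL divergence, JSD is symmetric and bounded: 0 ≤ JSD ≤ log(2).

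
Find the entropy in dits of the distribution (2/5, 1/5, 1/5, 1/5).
0.5786 dits

Shannon entropy is H(X) = -Σ p(x) log p(x).

For P = (2/5, 1/5, 1/5, 1/5):
H = -2/5 × log_10(2/5) -1/5 × log_10(1/5) -1/5 × log_10(1/5) -1/5 × log_10(1/5)
H = 0.5786 dits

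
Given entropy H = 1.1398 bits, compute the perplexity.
2.2035

Perplexity is 2^H (or exp(H) for natural log).

H = 1.1398 bits
Perplexity = 2^1.1398 = 2.2035

Interpretation: The model's uncertainty is equivalent to choosing uniformly among 2.2 options.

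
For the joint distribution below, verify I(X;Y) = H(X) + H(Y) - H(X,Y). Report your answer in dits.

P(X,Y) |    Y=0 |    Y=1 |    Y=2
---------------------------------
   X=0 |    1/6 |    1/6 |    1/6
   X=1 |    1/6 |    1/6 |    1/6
I(X;Y) = 0.0000 dits

Mutual information has multiple equivalent forms:
- I(X;Y) = H(X) - H(X|Y)
- I(X;Y) = H(Y) - H(Y|X)
- I(X;Y) = H(X) + H(Y) - H(X,Y)

Computing all quantities:
H(X) = 0.3010, H(Y) = 0.4771, H(X,Y) = 0.7782
H(X|Y) = 0.3010, H(Y|X) = 0.4771

Verification:
H(X) - H(X|Y) = 0.3010 - 0.3010 = 0.0000
H(Y) - H(Y|X) = 0.4771 - 0.4771 = 0.0000
H(X) + H(Y) - H(X,Y) = 0.3010 + 0.4771 - 0.7782 = 0.0000

All forms give I(X;Y) = 0.0000 dits. ✓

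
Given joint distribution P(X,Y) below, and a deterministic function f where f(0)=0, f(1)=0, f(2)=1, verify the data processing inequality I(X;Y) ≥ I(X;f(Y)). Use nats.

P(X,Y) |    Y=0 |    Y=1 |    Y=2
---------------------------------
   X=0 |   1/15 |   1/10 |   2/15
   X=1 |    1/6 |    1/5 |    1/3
I(X;Y) = 0.0011, I(X;f(Y)) = 0.0004, inequality holds: 0.0011 ≥ 0.0004

Data Processing Inequality: For any Markov chain X → Y → Z, we have I(X;Y) ≥ I(X;Z).

Here Z = f(Y) is a deterministic function of Y, forming X → Y → Z.

Original I(X;Y) = 0.0011 nats

After applying f:
P(X,Z) where Z=f(Y):
- P(X,Z=0) = P(X,Y=0) + P(X,Y=1)
- P(X,Z=1) = P(X,Y=2)

I(X;Z) = I(X;f(Y)) = 0.0004 nats

Verification: 0.0011 ≥ 0.0004 ✓

Information cannot be created by processing; the function f can only lose information about X.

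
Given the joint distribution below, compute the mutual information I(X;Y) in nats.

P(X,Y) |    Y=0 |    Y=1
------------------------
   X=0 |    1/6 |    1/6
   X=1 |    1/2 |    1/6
0.0306 nats

Mutual information: I(X;Y) = H(X) + H(Y) - H(X,Y)

Marginals:
P(X) = (1/3, 2/3), H(X) = 0.6365 nats
P(Y) = (2/3, 1/3), H(Y) = 0.6365 nats

Joint entropy: H(X,Y) = 1.2425 nats

I(X;Y) = 0.6365 + 0.6365 - 1.2425 = 0.0306 nats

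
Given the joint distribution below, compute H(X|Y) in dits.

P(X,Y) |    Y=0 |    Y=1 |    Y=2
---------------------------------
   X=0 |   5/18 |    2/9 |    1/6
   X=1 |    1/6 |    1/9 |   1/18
0.2741 dits

Using the chain rule: H(X|Y) = H(X,Y) - H(Y)

First, compute H(X,Y) = 0.7348 dits

Marginal P(Y) = (4/9, 1/3, 2/9)
H(Y) = 0.4607 dits

H(X|Y) = H(X,Y) - H(Y) = 0.7348 - 0.4607 = 0.2741 dits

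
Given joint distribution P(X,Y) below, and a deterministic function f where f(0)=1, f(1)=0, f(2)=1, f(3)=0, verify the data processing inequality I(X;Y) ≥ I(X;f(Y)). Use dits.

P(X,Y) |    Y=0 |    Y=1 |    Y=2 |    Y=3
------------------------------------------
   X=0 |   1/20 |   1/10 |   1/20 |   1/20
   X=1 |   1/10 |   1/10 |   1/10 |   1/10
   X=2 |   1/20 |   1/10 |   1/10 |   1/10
I(X;Y) = 0.0067, I(X;f(Y)) = 0.0016, inequality holds: 0.0067 ≥ 0.0016

Data Processing Inequality: For any Markov chain X → Y → Z, we have I(X;Y) ≥ I(X;Z).

Here Z = f(Y) is a deterministic function of Y, forming X → Y → Z.

Original I(X;Y) = 0.0067 dits

After applying f:
P(X,Z) where Z=f(Y):
- P(X,Z=0) = P(X,Y=1) + P(X,Y=3)
- P(X,Z=1) = P(X,Y=0) + P(X,Y=2)

I(X;Z) = I(X;f(Y)) = 0.0016 dits

Verification: 0.0067 ≥ 0.0016 ✓

Information cannot be created by processing; the function f can only lose information about X.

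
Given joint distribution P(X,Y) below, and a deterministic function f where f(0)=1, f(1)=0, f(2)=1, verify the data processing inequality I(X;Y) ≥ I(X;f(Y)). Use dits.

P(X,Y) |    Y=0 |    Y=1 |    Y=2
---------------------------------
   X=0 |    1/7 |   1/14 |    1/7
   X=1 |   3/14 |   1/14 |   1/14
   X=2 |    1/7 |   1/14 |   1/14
I(X;Y) = 0.0093, I(X;f(Y)) = 0.0006, inequality holds: 0.0093 ≥ 0.0006

Data Processing Inequality: For any Markov chain X → Y → Z, we have I(X;Y) ≥ I(X;Z).

Here Z = f(Y) is a deterministic function of Y, forming X → Y → Z.

Original I(X;Y) = 0.0093 dits

After applying f:
P(X,Z) where Z=f(Y):
- P(X,Z=0) = P(X,Y=1)
- P(X,Z=1) = P(X,Y=0) + P(X,Y=2)

I(X;Z) = I(X;f(Y)) = 0.0006 dits

Verification: 0.0093 ≥ 0.0006 ✓

Information cannot be created by processing; the function f can only lose information about X.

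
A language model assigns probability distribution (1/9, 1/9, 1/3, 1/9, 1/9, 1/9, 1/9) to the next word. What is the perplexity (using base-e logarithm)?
6.2403

Perplexity is e^H (or exp(H) for natural log).

First, H = -Σ p log p = 1.8310 nats
Perplexity = e^1.8310 = 6.2403

Interpretation: The model's uncertainty is equivalent to choosing uniformly among 6.2 options.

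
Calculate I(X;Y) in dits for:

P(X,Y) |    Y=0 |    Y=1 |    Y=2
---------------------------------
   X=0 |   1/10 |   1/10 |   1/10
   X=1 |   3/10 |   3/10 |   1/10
0.0097 dits

Mutual information: I(X;Y) = H(X) + H(Y) - H(X,Y)

Marginals:
P(X) = (3/10, 7/10), H(X) = 0.2653 dits
P(Y) = (2/5, 2/5, 1/5), H(Y) = 0.4581 dits

Joint entropy: H(X,Y) = 0.7137 dits

I(X;Y) = 0.2653 + 0.4581 - 0.7137 = 0.0097 dits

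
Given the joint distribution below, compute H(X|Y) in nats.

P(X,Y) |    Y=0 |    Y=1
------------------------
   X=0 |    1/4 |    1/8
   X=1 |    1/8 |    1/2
0.5514 nats

Using the chain rule: H(X|Y) = H(X,Y) - H(Y)

First, compute H(X,Y) = 1.2130 nats

Marginal P(Y) = (3/8, 5/8)
H(Y) = 0.6616 nats

H(X|Y) = H(X,Y) - H(Y) = 1.2130 - 0.6616 = 0.5514 nats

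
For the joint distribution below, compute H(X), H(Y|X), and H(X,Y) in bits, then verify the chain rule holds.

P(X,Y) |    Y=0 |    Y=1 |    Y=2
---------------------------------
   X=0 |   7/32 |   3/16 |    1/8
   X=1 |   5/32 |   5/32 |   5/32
H(X,Y) = 2.5628, H(X) = 0.9972, H(Y|X) = 1.5656 (all in bits)

Chain rule: H(X,Y) = H(X) + H(Y|X)

Left side — joint entropy directly:
H(X,Y) = -Σ p(x,y) log p(x,y) = 2.5628 bits

Right side — compute H(Y|X) from the conditional distributions:
P(X) = (17/32, 15/32), so H(X) = 0.9972 bits
H(Y|X) = Σ_x P(X=x) · H(Y|X=x):
  P(Y|X=0) = (7/17, 6/17, 4/17), H(Y|X=0) = 1.5486, weight P(X=0) = 17/32
  P(Y|X=1) = (1/3, 1/3, 1/3), H(Y|X=1) = 1.5850, weight P(X=1) = 15/32
H(Y|X) = 1.5656 bits

H(X) + H(Y|X) = 0.9972 + 1.5656 = 2.5628 bits

Both sides equal 2.5628 bits. ✓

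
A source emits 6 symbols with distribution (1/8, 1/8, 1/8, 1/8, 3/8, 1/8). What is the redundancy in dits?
0.0540 dits

Redundancy measures how far a source is from maximum entropy:
R = H_max - H(X)

Maximum entropy for 6 symbols: H_max = log_10(6) = 0.7782 dits
Actual entropy: H(X) = 0.7242 dits
Redundancy: R = 0.7782 - 0.7242 = 0.0540 dits

This redundancy represents potential for compression: the source could be compressed by 0.0540 dits per symbol.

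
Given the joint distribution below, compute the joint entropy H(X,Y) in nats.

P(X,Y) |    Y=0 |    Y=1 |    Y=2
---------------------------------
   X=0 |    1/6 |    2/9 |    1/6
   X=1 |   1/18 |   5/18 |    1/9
1.6920 nats

Joint entropy is H(X,Y) = -Σ_{x,y} p(x,y) log p(x,y).

Summing over all non-zero entries:
H(X,Y) = -[1/6·log_e(1/6) + 2/9·log_e(2/9) + 1/6·log_e(1/6) + 1/18·log_e(1/18) + 5/18·log_e(5/18) + 1/9·log_e(1/9)]
H(X,Y) = 1.6920 nats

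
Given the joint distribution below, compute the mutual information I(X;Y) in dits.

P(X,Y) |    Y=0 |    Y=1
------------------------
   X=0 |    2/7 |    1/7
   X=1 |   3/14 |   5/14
0.0184 dits

Mutual information: I(X;Y) = H(X) + H(Y) - H(X,Y)

Marginals:
P(X) = (3/7, 4/7), H(X) = 0.2966 dits
P(Y) = (1/2, 1/2), H(Y) = 0.3010 dits

Joint entropy: H(X,Y) = 0.5792 dits

I(X;Y) = 0.2966 + 0.3010 - 0.5792 = 0.0184 dits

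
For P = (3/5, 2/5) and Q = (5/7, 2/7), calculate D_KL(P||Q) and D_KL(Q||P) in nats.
D_KL(P||Q) = 0.0300, D_KL(Q||P) = 0.0284

KL divergence is not symmetric: D_KL(P||Q) ≠ D_KL(Q||P) in general.

D_KL(P||Q) = 0.0300 nats
D_KL(Q||P) = 0.0284 nats

No, they are not equal!

This asymmetry is why KL divergence is not a true distance metric.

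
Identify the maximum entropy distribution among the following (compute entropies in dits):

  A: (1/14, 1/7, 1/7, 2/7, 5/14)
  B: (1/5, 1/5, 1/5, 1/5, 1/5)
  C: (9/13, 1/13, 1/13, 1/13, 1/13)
B

For a discrete distribution over n outcomes, entropy is maximized by the uniform distribution.

Computing entropies:
H(A) = 0.6385 dits
H(B) = 0.6990 dits
H(C) = 0.4533 dits

The uniform distribution (where all probabilities equal 1/5) achieves the maximum entropy of log_10(5) = 0.6990 dits.

Distribution B has the highest entropy.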